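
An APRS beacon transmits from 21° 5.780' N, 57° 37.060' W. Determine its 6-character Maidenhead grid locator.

GL11ec

Add 180° to longitude and 90° to latitude: 122.3823, 111.0963.
Field (20°×10°, letters A–R): lon ⌊122.3823/20⌋ = 6 → G; lat ⌊111.0963/10⌋ = 11 → L.
Square (2°×1°, digits 0–9): lon ⌊2.3823/2⌋ = 1; lat ⌊1.0963/1⌋ = 1.
Subsquare (5′×2.5′, letters a–x): lon ⌊0.3823/0.0833333⌋ = 4 → e; lat ⌊0.0963/0.0416667⌋ = 2 → c.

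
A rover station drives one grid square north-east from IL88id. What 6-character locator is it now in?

IL88je

Longitude subsquare i = 8; +1 → 9 = j.
Latitude subsquare d = 3; +1 → 4 = e.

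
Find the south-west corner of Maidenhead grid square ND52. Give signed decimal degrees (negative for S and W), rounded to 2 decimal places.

-58.00, 90.00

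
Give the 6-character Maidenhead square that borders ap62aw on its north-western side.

AP52xx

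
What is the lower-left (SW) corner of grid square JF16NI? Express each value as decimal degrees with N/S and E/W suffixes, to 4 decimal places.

Field J=9, F=5: +9·20° lon, +5·10° lat → SW at lon 0°, lat -40°.
Square 1, 6: +1·2° lon, +6·1° lat → SW at lon 2°, lat -34°.
Subsquare n=13, i=8: +13·0.0833333° lon, +8·0.0416667° lat → SW at lon 3.08333°, lat -33.6667°.
latitude 33.6667° S, longitude 3.0833° E.

33.6667° S, 3.0833° E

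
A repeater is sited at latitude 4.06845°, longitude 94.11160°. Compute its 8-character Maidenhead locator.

Shift to the Maidenhead origin (180°W, 90°S): lon 274.11160, lat 94.06845.
Field: 274.11160/20 → 13 → N, 94.06845/10 → 9 → J; chars NJ.
Square: 14.11160/2 → 7, 4.06845/1 → 4; chars 74.
Subsquare: 0.11160/0.0833333 → 1 → b, 0.06845/0.0416667 → 1 → b; chars bb.
Extended square: 0.02827/0.00833333 → 3, 0.02678/0.00416667 → 6; chars 36.

NJ74bb36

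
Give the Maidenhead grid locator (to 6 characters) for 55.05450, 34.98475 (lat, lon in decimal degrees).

KO75lb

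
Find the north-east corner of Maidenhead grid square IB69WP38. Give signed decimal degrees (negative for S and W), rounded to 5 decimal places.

-70.33750, -6.13333

Field I=8, B=1: +8·20° lon, +1·10° lat → SW at lon -20°, lat -80°.
Square 6, 9: +6·2° lon, +9·1° lat → SW at lon -8°, lat -71°.
Subsquare w=22, p=15: +22·0.0833333° lon, +15·0.0416667° lat → SW at lon -6.16667°, lat -70.375°.
Extended square 3, 8: +3·0.00833333° lon, +8·0.00416667° lat → SW at lon -6.14167°, lat -70.3417°.
Cell spans 0.00833333° lon × 0.00416667° lat. NE corner is SW corner plus one full cell.
latitude -70.33750, longitude -6.13333.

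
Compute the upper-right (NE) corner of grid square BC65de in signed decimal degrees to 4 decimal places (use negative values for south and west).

-64.7917, -147.6667

Field B=1, C=2: +1·20° lon, +2·10° lat → SW at lon -160°, lat -70°.
Square 6, 5: +6·2° lon, +5·1° lat → SW at lon -148°, lat -65°.
Subsquare d=3, e=4: +3·0.0833333° lon, +4·0.0416667° lat → SW at lon -147.75°, lat -64.8333°.
Cell spans 0.0833333° lon × 0.0416667° lat. NE corner is SW corner plus one full cell.
latitude -64.7917, longitude -147.6667.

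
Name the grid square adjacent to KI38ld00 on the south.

Latitude extended square 0; −1 → -1, wraps to 9, carry into subsquare.
Latitude subsquare d = 3; −1 → 2 = c.
The longitude characters are unchanged.

KI38lc09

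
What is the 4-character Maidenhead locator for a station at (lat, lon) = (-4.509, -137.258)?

CI15

Shift to the Maidenhead origin (180°W, 90°S): lon 42.74, lat 85.49.
Field: 42.74/20 → 2 → C, 85.49/10 → 8 → I; chars CI.
Square: 2.74/2 → 1, 5.49/1 → 5; chars 15.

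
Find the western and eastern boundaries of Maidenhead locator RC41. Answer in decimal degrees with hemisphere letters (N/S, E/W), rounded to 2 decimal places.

168.00° E, 170.00° E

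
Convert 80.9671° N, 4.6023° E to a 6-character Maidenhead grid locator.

Shift to the Maidenhead origin (180°W, 90°S): lon 184.6023, lat 170.9671.
Field (20°×10°, letters A–R): lon ⌊184.6023/20⌋ = 9 → J; lat ⌊170.9671/10⌋ = 17 → R.
Square (2°×1°, digits 0–9): lon ⌊4.6023/2⌋ = 2; lat ⌊0.9671/1⌋ = 0.
Subsquare (5′×2.5′, letters a–x): lon ⌊0.6023/0.0833333⌋ = 7 → h; lat ⌊0.9671/0.0416667⌋ = 23 → x.

JR20hx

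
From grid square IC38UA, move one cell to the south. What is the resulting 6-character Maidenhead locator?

IC37ux

Latitude subsquare a = 0; −1 → -1, wraps to 23 = x, carry into square.
Latitude square 8; −1 → 7.
The longitude characters are unchanged.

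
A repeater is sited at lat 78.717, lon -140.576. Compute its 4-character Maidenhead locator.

BQ98

Add 180° to longitude and 90° to latitude: 39.42, 168.72.
Field: 39.42/20 → 1 → B, 168.72/10 → 16 → Q; chars BQ.
Square: 19.42/2 → 9, 8.72/1 → 8; chars 98.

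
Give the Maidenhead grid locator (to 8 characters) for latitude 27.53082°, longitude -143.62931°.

BL87em47

Shift to the Maidenhead origin (180°W, 90°S): lon 36.37069, lat 117.53082.
Field (20°×10°, letters A–R): lon ⌊36.37069/20⌋ = 1 → B; lat ⌊117.53082/10⌋ = 11 → L.
Square (2°×1°, digits 0–9): lon ⌊16.37069/2⌋ = 8; lat ⌊7.53082/1⌋ = 7.
Subsquare (5′×2.5′, letters a–x): lon ⌊0.37069/0.0833333⌋ = 4 → e; lat ⌊0.53082/0.0416667⌋ = 12 → m.
Extended square (30″×15″, digits 0–9): lon ⌊0.03736/0.00833333⌋ = 4; lat ⌊0.03082/0.00416667⌋ = 7.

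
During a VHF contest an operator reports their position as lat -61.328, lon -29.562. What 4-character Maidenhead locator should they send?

HC58

Add 180° to longitude and 90° to latitude: 150.44, 28.67.
Field: 150.44/20 → 7 → H, 28.67/10 → 2 → C; chars HC.
Square: 10.44/2 → 5, 8.67/1 → 8; chars 58.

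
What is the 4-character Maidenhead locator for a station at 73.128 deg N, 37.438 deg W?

Add 180° to longitude and 90° to latitude: 142.56, 163.13.
Field: 142.56/20 → 7 → H, 163.13/10 → 16 → Q; chars HQ.
Square: 2.56/2 → 1, 3.13/1 → 3; chars 13.

HQ13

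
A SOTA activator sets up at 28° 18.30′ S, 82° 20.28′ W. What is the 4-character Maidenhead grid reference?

EG81

Offset from 180°W / 90°S: lon 97.66°, lat 61.70°.
Field (20°×10°, letters A–R): lon ⌊97.66/20⌋ = 4 → E; lat ⌊61.70/10⌋ = 6 → G.
Square (2°×1°, digits 0–9): lon ⌊17.66/2⌋ = 8; lat ⌊1.70/1⌋ = 1.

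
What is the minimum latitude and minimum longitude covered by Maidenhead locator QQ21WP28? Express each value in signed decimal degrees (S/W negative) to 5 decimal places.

71.65833, 145.85000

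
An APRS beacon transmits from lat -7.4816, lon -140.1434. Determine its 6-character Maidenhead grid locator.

BI92wm

Offset from 180°W / 90°S: lon 39.8566°, lat 82.5184°.
Field: 39.8566/20 → 1 → B, 82.5184/10 → 8 → I; chars BI.
Square: 19.8566/2 → 9, 2.5184/1 → 2; chars 92.
Subsquare: 1.8566/0.0833333 → 22 → w, 0.5184/0.0416667 → 12 → m; chars wm.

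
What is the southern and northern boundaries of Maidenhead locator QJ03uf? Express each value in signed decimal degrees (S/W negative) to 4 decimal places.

Field Q=16, J=9: +16·20° lon, +9·10° lat → SW at lon 140°, lat 0°.
Square 0, 3: +0·2° lon, +3·1° lat → SW at lon 140°, lat 3°.
Subsquare u=20, f=5: +20·0.0833333° lon, +5·0.0416667° lat → SW at lon 141.667°, lat 3.20833°.
Cell spans 0.0833333° lon × 0.0416667° lat.
south 3.2083, north 3.2500.

3.2083, 3.2500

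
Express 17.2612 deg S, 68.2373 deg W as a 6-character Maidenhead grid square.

Shift to the Maidenhead origin (180°W, 90°S): lon 111.7627, lat 72.7388.
Field: lon ⌊111.7627/20⌋ = 5 → F; lat ⌊72.7388/10⌋ = 7 → H.
Square: lon ⌊11.7627/2⌋ = 5; lat ⌊2.7388/1⌋ = 2.
Subsquare: lon ⌊1.7627/0.0833333⌋ = 21 → v; lat ⌊0.7388/0.0416667⌋ = 17 → r.

FH52vr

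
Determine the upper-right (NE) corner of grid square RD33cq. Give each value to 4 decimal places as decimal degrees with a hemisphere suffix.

56.2917° S, 166.2500° E

Field R=17, D=3: +17·20° lon, +3·10° lat → SW at lon 160°, lat -60°.
Square 3, 3: +3·2° lon, +3·1° lat → SW at lon 166°, lat -57°.
Subsquare c=2, q=16: +2·0.0833333° lon, +16·0.0416667° lat → SW at lon 166.167°, lat -56.3333°.
Cell spans 0.0833333° lon × 0.0416667° lat. NE corner is SW corner plus one full cell.
latitude 56.2917° S, longitude 166.2500° E.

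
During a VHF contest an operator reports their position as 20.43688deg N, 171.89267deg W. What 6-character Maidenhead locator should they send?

AL40bk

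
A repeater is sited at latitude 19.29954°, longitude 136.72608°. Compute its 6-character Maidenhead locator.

PK89ih

Offset from 180°W / 90°S: lon 316.7261°, lat 109.2995°.
Field (20°×10°, letters A–R): 316.7261/20 → 15 → P, 109.2995/10 → 10 → K; chars PK.
Square (2°×1°, digits 0–9): 16.7261/2 → 8, 9.2995/1 → 9; chars 89.
Subsquare (5′×2.5′, letters a–x): 0.7261/0.0833333 → 8 → i, 0.2995/0.0416667 → 7 → h; chars ih.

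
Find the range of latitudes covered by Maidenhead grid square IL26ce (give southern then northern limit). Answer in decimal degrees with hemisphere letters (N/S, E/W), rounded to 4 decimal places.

Field I=8, L=11: +8·20° lon, +11·10° lat → SW at lon -20°, lat 20°.
Square 2, 6: +2·2° lon, +6·1° lat → SW at lon -16°, lat 26°.
Subsquare c=2, e=4: +2·0.0833333° lon, +4·0.0416667° lat → SW at lon -15.8333°, lat 26.1667°.
Cell spans 0.0833333° lon × 0.0416667° lat.
south 26.1667° N, north 26.2083° N.

26.1667° N, 26.2083° N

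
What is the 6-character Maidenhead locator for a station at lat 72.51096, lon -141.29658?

BQ92im

Shift to the Maidenhead origin (180°W, 90°S): lon 38.7034, lat 162.5110.
Field (20°×10°, letters A–R): lon ⌊38.7034/20⌋ = 1 → B; lat ⌊162.5110/10⌋ = 16 → Q.
Square (2°×1°, digits 0–9): lon ⌊18.7034/2⌋ = 9; lat ⌊2.5110/1⌋ = 2.
Subsquare (5′×2.5′, letters a–x): lon ⌊0.7034/0.0833333⌋ = 8 → i; lat ⌊0.5110/0.0416667⌋ = 12 → m.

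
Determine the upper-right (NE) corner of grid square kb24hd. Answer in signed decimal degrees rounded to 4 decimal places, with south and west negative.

-75.8333, 24.6667

Field K=10, B=1: +10·20° lon, +1·10° lat → SW at lon 20°, lat -80°.
Square 2, 4: +2·2° lon, +4·1° lat → SW at lon 24°, lat -76°.
Subsquare h=7, d=3: +7·0.0833333° lon, +3·0.0416667° lat → SW at lon 24.5833°, lat -75.875°.
Cell spans 0.0833333° lon × 0.0416667° lat. NE corner is SW corner plus one full cell.
latitude -75.8333, longitude 24.6667.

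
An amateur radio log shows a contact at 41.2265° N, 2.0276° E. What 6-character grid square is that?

JN11af

Offset from 180°W / 90°S: lon 182.0276°, lat 131.2265°.
Field: lon ⌊182.0276/20⌋ = 9 → J; lat ⌊131.2265/10⌋ = 13 → N.
Square: lon ⌊2.0276/2⌋ = 1; lat ⌊1.2265/1⌋ = 1.
Subsquare: lon ⌊0.0276/0.0833333⌋ = 0 → a; lat ⌊0.2265/0.0416667⌋ = 5 → f.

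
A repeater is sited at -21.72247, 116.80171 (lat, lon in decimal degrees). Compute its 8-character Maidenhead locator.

Shift to the Maidenhead origin (180°W, 90°S): lon 296.80171, lat 68.27753.
Field: lon ⌊296.80171/20⌋ = 14 → O; lat ⌊68.27753/10⌋ = 6 → G.
Square: lon ⌊16.80171/2⌋ = 8; lat ⌊8.27753/1⌋ = 8.
Subsquare: lon ⌊0.80171/0.0833333⌋ = 9 → j; lat ⌊0.27753/0.0416667⌋ = 6 → g.
Extended square: lon ⌊0.05171/0.00833333⌋ = 6; lat ⌊0.02753/0.00416667⌋ = 6.

OG88jg66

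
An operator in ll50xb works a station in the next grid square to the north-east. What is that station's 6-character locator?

Longitude subsquare x = 23; +1 → 24, wraps to 0 = a, carry into square.
Longitude square 5; +1 → 6.
Latitude subsquare b = 1; +1 → 2 = c.

LL60ac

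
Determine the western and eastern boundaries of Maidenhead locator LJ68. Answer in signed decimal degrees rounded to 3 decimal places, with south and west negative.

Field L=11, J=9: +11·20° lon, +9·10° lat → SW at lon 40°, lat 0°.
Square 6, 8: +6·2° lon, +8·1° lat → SW at lon 52°, lat 8°.
Cell spans 2° lon × 1° lat.
west 52.000, east 54.000.

52.000, 54.000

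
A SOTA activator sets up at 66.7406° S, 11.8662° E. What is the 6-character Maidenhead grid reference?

JC53wg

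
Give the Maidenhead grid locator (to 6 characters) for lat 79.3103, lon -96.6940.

EQ19ph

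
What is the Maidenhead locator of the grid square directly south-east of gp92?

HP01

Longitude square 9; +1 → 10, wraps to 0, carry into field.
Longitude field G = 6; +1 → 7 = H.
Latitude square 2; −1 → 1.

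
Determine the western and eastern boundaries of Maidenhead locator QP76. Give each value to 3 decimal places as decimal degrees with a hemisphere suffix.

154.000° E, 156.000° E

Field Q=16, P=15: +16·20° lon, +15·10° lat → SW at lon 140°, lat 60°.
Square 7, 6: +7·2° lon, +6·1° lat → SW at lon 154°, lat 66°.
Cell spans 2° lon × 1° lat.
west 154.000° E, east 156.000° E.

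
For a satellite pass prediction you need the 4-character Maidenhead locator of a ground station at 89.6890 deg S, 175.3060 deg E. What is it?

RA70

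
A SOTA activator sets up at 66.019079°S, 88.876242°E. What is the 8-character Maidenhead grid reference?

Offset from 180°W / 90°S: lon 268.87624°, lat 23.98092°.
Field (20°×10°, letters A–R): 268.87624/20 → 13 → N, 23.98092/10 → 2 → C; chars NC.
Square (2°×1°, digits 0–9): 8.87624/2 → 4, 3.98092/1 → 3; chars 43.
Subsquare (5′×2.5′, letters a–x): 0.87624/0.0833333 → 10 → k, 0.98092/0.0416667 → 23 → x; chars kx.
Extended square (30″×15″, digits 0–9): 0.04291/0.00833333 → 5, 0.02259/0.00416667 → 5; chars 55.

NC43kx55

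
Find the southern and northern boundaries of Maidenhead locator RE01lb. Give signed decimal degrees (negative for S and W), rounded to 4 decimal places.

-48.9583, -48.9167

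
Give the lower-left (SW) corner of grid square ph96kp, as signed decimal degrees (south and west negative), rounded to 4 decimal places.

-13.3750, 138.8333

Field P=15, H=7: +15·20° lon, +7·10° lat → SW at lon 120°, lat -20°.
Square 9, 6: +9·2° lon, +6·1° lat → SW at lon 138°, lat -14°.
Subsquare k=10, p=15: +10·0.0833333° lon, +15·0.0416667° lat → SW at lon 138.833°, lat -13.375°.
latitude -13.3750, longitude 138.8333.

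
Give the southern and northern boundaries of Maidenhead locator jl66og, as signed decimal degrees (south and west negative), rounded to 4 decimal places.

26.2500, 26.2917

Field J=9, L=11: +9·20° lon, +11·10° lat → SW at lon 0°, lat 20°.
Square 6, 6: +6·2° lon, +6·1° lat → SW at lon 12°, lat 26°.
Subsquare o=14, g=6: +14·0.0833333° lon, +6·0.0416667° lat → SW at lon 13.1667°, lat 26.25°.
Cell spans 0.0833333° lon × 0.0416667° lat.
south 26.2500, north 26.2917.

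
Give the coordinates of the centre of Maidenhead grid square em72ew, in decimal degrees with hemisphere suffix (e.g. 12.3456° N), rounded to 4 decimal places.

32.9375° N, 85.6250° W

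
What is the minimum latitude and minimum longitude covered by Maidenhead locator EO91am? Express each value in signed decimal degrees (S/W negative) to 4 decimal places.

51.5000, -82.0000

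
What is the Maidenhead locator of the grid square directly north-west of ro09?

Longitude square 0; −1 → -1, wraps to 9, carry into field.
Longitude field R = 17; −1 → 16 = Q.
Latitude square 9; +1 → 10, wraps to 0, carry into field.
Latitude field O = 14; +1 → 15 = P.

QP90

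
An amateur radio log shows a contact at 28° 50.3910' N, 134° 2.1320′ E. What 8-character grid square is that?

Shift to the Maidenhead origin (180°W, 90°S): lon 314.03553, lat 118.83985.
Field: 314.03553/20 → 15 → P, 118.83985/10 → 11 → L; chars PL.
Square: 14.03553/2 → 7, 8.83985/1 → 8; chars 78.
Subsquare: 0.03553/0.0833333 → 0 → a, 0.83985/0.0416667 → 20 → u; chars au.
Extended square: 0.03553/0.00833333 → 4, 0.00652/0.00416667 → 1; chars 41.

PL78au41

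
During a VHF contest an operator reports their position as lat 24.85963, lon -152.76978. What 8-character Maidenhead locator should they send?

BL34ou76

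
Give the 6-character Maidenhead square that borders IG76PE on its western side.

Longitude subsquare p = 15; −1 → 14 = o.
The latitude characters are unchanged.

IG76oe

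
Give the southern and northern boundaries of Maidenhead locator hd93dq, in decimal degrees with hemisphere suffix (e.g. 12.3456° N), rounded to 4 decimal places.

56.3333° S, 56.2917° S

Field H=7, D=3: +7·20° lon, +3·10° lat → SW at lon -40°, lat -60°.
Square 9, 3: +9·2° lon, +3·1° lat → SW at lon -22°, lat -57°.
Subsquare d=3, q=16: +3·0.0833333° lon, +16·0.0416667° lat → SW at lon -21.75°, lat -56.3333°.
Cell spans 0.0833333° lon × 0.0416667° lat.
south 56.3333° S, north 56.2917° S.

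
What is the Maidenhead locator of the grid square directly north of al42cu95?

AL42cu96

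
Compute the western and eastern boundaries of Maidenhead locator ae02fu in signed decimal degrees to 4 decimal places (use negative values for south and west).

Field A=0, E=4: +0·20° lon, +4·10° lat → SW at lon -180°, lat -50°.
Square 0, 2: +0·2° lon, +2·1° lat → SW at lon -180°, lat -48°.
Subsquare f=5, u=20: +5·0.0833333° lon, +20·0.0416667° lat → SW at lon -179.583°, lat -47.1667°.
Cell spans 0.0833333° lon × 0.0416667° lat.
west -179.5833, east -179.5000.

-179.5833, -179.5000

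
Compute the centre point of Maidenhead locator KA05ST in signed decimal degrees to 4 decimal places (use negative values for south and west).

Field K=10, A=0: +10·20° lon, +0·10° lat → SW at lon 20°, lat -90°.
Square 0, 5: +0·2° lon, +5·1° lat → SW at lon 20°, lat -85°.
Subsquare s=18, t=19: +18·0.0833333° lon, +19·0.0416667° lat → SW at lon 21.5°, lat -84.2083°.
Cell spans 0.0833333° lon × 0.0416667° lat. Centre is SW corner plus half of each.
latitude -84.1875, longitude 21.5417.

-84.1875, 21.5417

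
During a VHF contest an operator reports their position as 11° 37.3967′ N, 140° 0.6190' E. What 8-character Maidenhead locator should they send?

QK01ao19

Shift to the Maidenhead origin (180°W, 90°S): lon 320.01032, lat 101.62328.
Field: 320.01032/20 → 16 → Q, 101.62328/10 → 10 → K; chars QK.
Square: 0.01032/2 → 0, 1.62328/1 → 1; chars 01.
Subsquare: 0.01032/0.0833333 → 0 → a, 0.62328/0.0416667 → 14 → o; chars ao.
Extended square: 0.01032/0.00833333 → 1, 0.03994/0.00416667 → 9; chars 19.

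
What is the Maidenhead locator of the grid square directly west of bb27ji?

BB27ii

Longitude subsquare j = 9; −1 → 8 = i.
The latitude characters are unchanged.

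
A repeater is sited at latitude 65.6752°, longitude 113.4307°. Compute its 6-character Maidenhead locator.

OP65rq

Add 180° to longitude and 90° to latitude: 293.4307, 155.6752.
Field: 293.4307/20 → 14 → O, 155.6752/10 → 15 → P; chars OP.
Square: 13.4307/2 → 6, 5.6752/1 → 5; chars 65.
Subsquare: 1.4307/0.0833333 → 17 → r, 0.6752/0.0416667 → 16 → q; chars rq.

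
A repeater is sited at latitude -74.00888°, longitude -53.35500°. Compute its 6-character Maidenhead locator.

GB35hx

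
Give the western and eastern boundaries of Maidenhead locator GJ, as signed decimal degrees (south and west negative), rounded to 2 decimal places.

-60.00, -40.00

Field G=6, J=9: +6·20° lon, +9·10° lat → SW at lon -60°, lat 0°.
Cell spans 20° lon × 10° lat.
west -60.00, east -40.00.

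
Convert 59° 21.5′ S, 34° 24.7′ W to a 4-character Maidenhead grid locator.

HD20

Shift to the Maidenhead origin (180°W, 90°S): lon 145.59, lat 30.64.
Field (20°×10°, letters A–R): 145.59/20 → 7 → H, 30.64/10 → 3 → D; chars HD.
Square (2°×1°, digits 0–9): 5.59/2 → 2, 0.64/1 → 0; chars 20.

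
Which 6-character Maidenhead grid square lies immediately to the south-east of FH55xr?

Longitude subsquare x = 23; +1 → 24, wraps to 0 = a, carry into square.
Longitude square 5; +1 → 6.
Latitude subsquare r = 17; −1 → 16 = q.

FH65aq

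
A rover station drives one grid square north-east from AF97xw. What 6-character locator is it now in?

BF07ax

Longitude subsquare x = 23; +1 → 24, wraps to 0 = a, carry into square.
Longitude square 9; +1 → 10, wraps to 0, carry into field.
Longitude field A = 0; +1 → 1 = B.
Latitude subsquare w = 22; +1 → 23 = x.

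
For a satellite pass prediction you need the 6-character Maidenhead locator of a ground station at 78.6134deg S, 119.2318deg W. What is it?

DB01jj

Add 180° to longitude and 90° to latitude: 60.7682, 11.3866.
Field: 60.7682/20 → 3 → D, 11.3866/10 → 1 → B; chars DB.
Square: 0.7682/2 → 0, 1.3866/1 → 1; chars 01.
Subsquare: 0.7682/0.0833333 → 9 → j, 0.3866/0.0416667 → 9 → j; chars jj.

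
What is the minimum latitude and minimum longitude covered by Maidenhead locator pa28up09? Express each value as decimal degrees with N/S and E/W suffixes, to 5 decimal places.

81.33750° S, 125.66667° E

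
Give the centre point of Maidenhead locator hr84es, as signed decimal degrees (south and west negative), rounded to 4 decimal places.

Field H=7, R=17: +7·20° lon, +17·10° lat → SW at lon -40°, lat 80°.
Square 8, 4: +8·2° lon, +4·1° lat → SW at lon -24°, lat 84°.
Subsquare e=4, s=18: +4·0.0833333° lon, +18·0.0416667° lat → SW at lon -23.6667°, lat 84.75°.
Cell spans 0.0833333° lon × 0.0416667° lat. Centre is SW corner plus half of each.
latitude 84.7708, longitude -23.6250.

84.7708, -23.6250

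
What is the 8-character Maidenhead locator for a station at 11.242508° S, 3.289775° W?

IH88is51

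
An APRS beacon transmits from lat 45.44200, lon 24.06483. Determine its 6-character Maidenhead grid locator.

Add 180° to longitude and 90° to latitude: 204.0648, 135.4420.
Field (20°×10°, letters A–R): 204.0648/20 → 10 → K, 135.4420/10 → 13 → N; chars KN.
Square (2°×1°, digits 0–9): 4.0648/2 → 2, 5.4420/1 → 5; chars 25.
Subsquare (5′×2.5′, letters a–x): 0.0648/0.0833333 → 0 → a, 0.4420/0.0416667 → 10 → k; chars ak.

KN25ak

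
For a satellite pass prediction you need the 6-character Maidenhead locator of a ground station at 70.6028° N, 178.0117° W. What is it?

Offset from 180°W / 90°S: lon 1.9883°, lat 160.6028°.
Field (20°×10°, letters A–R): 1.9883/20 → 0 → A, 160.6028/10 → 16 → Q; chars AQ.
Square (2°×1°, digits 0–9): 1.9883/2 → 0, 0.6028/1 → 0; chars 00.
Subsquare (5′×2.5′, letters a–x): 1.9883/0.0833333 → 23 → x, 0.6028/0.0416667 → 14 → o; chars xo.

AQ00xo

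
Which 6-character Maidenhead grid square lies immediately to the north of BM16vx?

BM17va

Latitude subsquare x = 23; +1 → 24, wraps to 0 = a, carry into square.
Latitude square 6; +1 → 7.
The longitude characters are unchanged.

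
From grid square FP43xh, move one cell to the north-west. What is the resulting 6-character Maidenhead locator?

Longitude subsquare x = 23; −1 → 22 = w.
Latitude subsquare h = 7; +1 → 8 = i.

FP43wi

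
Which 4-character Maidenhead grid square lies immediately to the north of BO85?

BO86

Latitude square 5; +1 → 6.
The longitude characters are unchanged.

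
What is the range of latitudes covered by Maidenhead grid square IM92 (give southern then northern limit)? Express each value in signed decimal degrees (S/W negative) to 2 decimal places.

Field I=8, M=12: +8·20° lon, +12·10° lat → SW at lon -20°, lat 30°.
Square 9, 2: +9·2° lon, +2·1° lat → SW at lon -2°, lat 32°.
Cell spans 2° lon × 1° lat.
south 32.00, north 33.00.

32.00, 33.00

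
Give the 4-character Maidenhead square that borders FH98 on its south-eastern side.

Longitude square 9; +1 → 10, wraps to 0, carry into field.
Longitude field F = 5; +1 → 6 = G.
Latitude square 8; −1 → 7.

GH07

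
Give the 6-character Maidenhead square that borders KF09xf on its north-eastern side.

KF19ag

Longitude subsquare x = 23; +1 → 24, wraps to 0 = a, carry into square.
Longitude square 0; +1 → 1.
Latitude subsquare f = 5; +1 → 6 = g.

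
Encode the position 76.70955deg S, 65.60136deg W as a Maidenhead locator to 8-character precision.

FB73eg79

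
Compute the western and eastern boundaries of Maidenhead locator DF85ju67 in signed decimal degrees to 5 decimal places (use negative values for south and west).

-103.20000, -103.19167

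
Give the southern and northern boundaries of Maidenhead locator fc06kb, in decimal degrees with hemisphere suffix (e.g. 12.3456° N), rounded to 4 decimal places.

Field F=5, C=2: +5·20° lon, +2·10° lat → SW at lon -80°, lat -70°.
Square 0, 6: +0·2° lon, +6·1° lat → SW at lon -80°, lat -64°.
Subsquare k=10, b=1: +10·0.0833333° lon, +1·0.0416667° lat → SW at lon -79.1667°, lat -63.9583°.
Cell spans 0.0833333° lon × 0.0416667° lat.
south 63.9583° S, north 63.9167° S.

63.9583° S, 63.9167° S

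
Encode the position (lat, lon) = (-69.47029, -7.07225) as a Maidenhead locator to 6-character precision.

Add 180° to longitude and 90° to latitude: 172.9278, 20.5297.
Field: lon ⌊172.9278/20⌋ = 8 → I; lat ⌊20.5297/10⌋ = 2 → C.
Square: lon ⌊12.9278/2⌋ = 6; lat ⌊0.5297/1⌋ = 0.
Subsquare: lon ⌊0.9278/0.0833333⌋ = 11 → l; lat ⌊0.5297/0.0416667⌋ = 12 → m.

IC60lm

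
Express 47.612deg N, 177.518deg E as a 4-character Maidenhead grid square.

RN87

Offset from 180°W / 90°S: lon 357.52°, lat 137.61°.
Field (20°×10°, letters A–R): lon ⌊357.52/20⌋ = 17 → R; lat ⌊137.61/10⌋ = 13 → N.
Square (2°×1°, digits 0–9): lon ⌊17.52/2⌋ = 8; lat ⌊7.61/1⌋ = 7.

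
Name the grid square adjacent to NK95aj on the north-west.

NK85xk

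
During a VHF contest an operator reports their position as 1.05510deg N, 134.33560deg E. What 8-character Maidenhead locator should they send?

Add 180° to longitude and 90° to latitude: 314.33560, 91.05510.
Field: 314.33560/20 → 15 → P, 91.05510/10 → 9 → J; chars PJ.
Square: 14.33560/2 → 7, 1.05510/1 → 1; chars 71.
Subsquare: 0.33560/0.0833333 → 4 → e, 0.05510/0.0416667 → 1 → b; chars eb.
Extended square: 0.00227/0.00833333 → 0, 0.01343/0.00416667 → 3; chars 03.

PJ71eb03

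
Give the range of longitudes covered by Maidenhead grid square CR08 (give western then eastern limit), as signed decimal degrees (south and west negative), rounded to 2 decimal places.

Field C=2, R=17: +2·20° lon, +17·10° lat → SW at lon -140°, lat 80°.
Square 0, 8: +0·2° lon, +8·1° lat → SW at lon -140°, lat 88°.
Cell spans 2° lon × 1° lat.
west -140.00, east -138.00.

-140.00, -138.00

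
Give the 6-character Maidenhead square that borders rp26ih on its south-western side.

Longitude subsquare i = 8; −1 → 7 = h.
Latitude subsquare h = 7; −1 → 6 = g.

RP26hg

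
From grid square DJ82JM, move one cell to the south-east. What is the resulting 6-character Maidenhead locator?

Longitude subsquare j = 9; +1 → 10 = k.
Latitude subsquare m = 12; −1 → 11 = l.

DJ82kl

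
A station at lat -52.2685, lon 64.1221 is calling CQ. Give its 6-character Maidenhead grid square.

MD27br

Shift to the Maidenhead origin (180°W, 90°S): lon 244.1221, lat 37.7315.
Field: lon ⌊244.1221/20⌋ = 12 → M; lat ⌊37.7315/10⌋ = 3 → D.
Square: lon ⌊4.1221/2⌋ = 2; lat ⌊7.7315/1⌋ = 7.
Subsquare: lon ⌊0.1221/0.0833333⌋ = 1 → b; lat ⌊0.7315/0.0416667⌋ = 17 → r.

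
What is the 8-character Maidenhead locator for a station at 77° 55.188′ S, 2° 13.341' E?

Shift to the Maidenhead origin (180°W, 90°S): lon 182.22235, lat 12.08020.
Field: lon ⌊182.22235/20⌋ = 9 → J; lat ⌊12.08020/10⌋ = 1 → B.
Square: lon ⌊2.22235/2⌋ = 1; lat ⌊2.08020/1⌋ = 2.
Subsquare: lon ⌊0.22235/0.0833333⌋ = 2 → c; lat ⌊0.08020/0.0416667⌋ = 1 → b.
Extended square: lon ⌊0.05568/0.00833333⌋ = 6; lat ⌊0.03853/0.00416667⌋ = 9.

JB12cb69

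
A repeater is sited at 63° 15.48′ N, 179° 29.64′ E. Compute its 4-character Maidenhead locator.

RP93

Shift to the Maidenhead origin (180°W, 90°S): lon 359.49, lat 153.26.
Field: lon ⌊359.49/20⌋ = 17 → R; lat ⌊153.26/10⌋ = 15 → P.
Square: lon ⌊19.49/2⌋ = 9; lat ⌊3.26/1⌋ = 3.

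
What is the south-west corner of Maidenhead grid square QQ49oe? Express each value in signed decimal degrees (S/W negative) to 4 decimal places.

79.1667, 149.1667

Field Q=16, Q=16: +16·20° lon, +16·10° lat → SW at lon 140°, lat 70°.
Square 4, 9: +4·2° lon, +9·1° lat → SW at lon 148°, lat 79°.
Subsquare o=14, e=4: +14·0.0833333° lon, +4·0.0416667° lat → SW at lon 149.167°, lat 79.1667°.
latitude 79.1667, longitude 149.1667.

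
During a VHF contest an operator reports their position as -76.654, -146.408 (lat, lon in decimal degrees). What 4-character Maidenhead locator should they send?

Shift to the Maidenhead origin (180°W, 90°S): lon 33.59, lat 13.35.
Field: lon ⌊33.59/20⌋ = 1 → B; lat ⌊13.35/10⌋ = 1 → B.
Square: lon ⌊13.59/2⌋ = 6; lat ⌊3.35/1⌋ = 3.

BB63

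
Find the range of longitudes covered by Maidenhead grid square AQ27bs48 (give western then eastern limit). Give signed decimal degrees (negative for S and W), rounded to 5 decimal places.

Field A=0, Q=16: +0·20° lon, +16·10° lat → SW at lon -180°, lat 70°.
Square 2, 7: +2·2° lon, +7·1° lat → SW at lon -176°, lat 77°.
Subsquare b=1, s=18: +1·0.0833333° lon, +18·0.0416667° lat → SW at lon -175.917°, lat 77.75°.
Extended square 4, 8: +4·0.00833333° lon, +8·0.00416667° lat → SW at lon -175.883°, lat 77.7833°.
Cell spans 0.00833333° lon × 0.00416667° lat.
west -175.88333, east -175.87500.

-175.88333, -175.87500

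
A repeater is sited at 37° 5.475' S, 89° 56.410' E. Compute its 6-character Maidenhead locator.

Add 180° to longitude and 90° to latitude: 269.9402, 52.9087.
Field: lon ⌊269.9402/20⌋ = 13 → N; lat ⌊52.9087/10⌋ = 5 → F.
Square: lon ⌊9.9402/2⌋ = 4; lat ⌊2.9087/1⌋ = 2.
Subsquare: lon ⌊1.9402/0.0833333⌋ = 23 → x; lat ⌊0.9087/0.0416667⌋ = 21 → v.

NF42xv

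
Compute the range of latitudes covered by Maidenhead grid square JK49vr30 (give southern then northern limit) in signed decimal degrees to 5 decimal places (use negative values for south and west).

Field J=9, K=10: +9·20° lon, +10·10° lat → SW at lon 0°, lat 10°.
Square 4, 9: +4·2° lon, +9·1° lat → SW at lon 8°, lat 19°.
Subsquare v=21, r=17: +21·0.0833333° lon, +17·0.0416667° lat → SW at lon 9.75°, lat 19.7083°.
Extended square 3, 0: +3·0.00833333° lon, +0·0.00416667° lat → SW at lon 9.775°, lat 19.7083°.
Cell spans 0.00833333° lon × 0.00416667° lat.
south 19.70833, north 19.71250.

19.70833, 19.71250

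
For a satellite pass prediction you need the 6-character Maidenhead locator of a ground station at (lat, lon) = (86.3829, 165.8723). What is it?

Offset from 180°W / 90°S: lon 345.8723°, lat 176.3829°.
Field (20°×10°, letters A–R): lon ⌊345.8723/20⌋ = 17 → R; lat ⌊176.3829/10⌋ = 17 → R.
Square (2°×1°, digits 0–9): lon ⌊5.8723/2⌋ = 2; lat ⌊6.3829/1⌋ = 6.
Subsquare (5′×2.5′, letters a–x): lon ⌊1.8723/0.0833333⌋ = 22 → w; lat ⌊0.3829/0.0416667⌋ = 9 → j.

RR26wj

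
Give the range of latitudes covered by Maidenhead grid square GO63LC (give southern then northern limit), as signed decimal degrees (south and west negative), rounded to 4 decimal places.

53.0833, 53.1250

Field G=6, O=14: +6·20° lon, +14·10° lat → SW at lon -60°, lat 50°.
Square 6, 3: +6·2° lon, +3·1° lat → SW at lon -48°, lat 53°.
Subsquare l=11, c=2: +11·0.0833333° lon, +2·0.0416667° lat → SW at lon -47.0833°, lat 53.0833°.
Cell spans 0.0833333° lon × 0.0416667° lat.
south 53.0833, north 53.1250.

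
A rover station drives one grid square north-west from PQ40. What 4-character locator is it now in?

Longitude square 4; −1 → 3.
Latitude square 0; +1 → 1.

PQ31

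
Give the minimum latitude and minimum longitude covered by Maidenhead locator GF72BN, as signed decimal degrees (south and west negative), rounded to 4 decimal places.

Field G=6, F=5: +6·20° lon, +5·10° lat → SW at lon -60°, lat -40°.
Square 7, 2: +7·2° lon, +2·1° lat → SW at lon -46°, lat -38°.
Subsquare b=1, n=13: +1·0.0833333° lon, +13·0.0416667° lat → SW at lon -45.9167°, lat -37.4583°.
latitude -37.4583, longitude -45.9167.

-37.4583, -45.9167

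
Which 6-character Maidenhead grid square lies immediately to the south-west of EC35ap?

Longitude subsquare a = 0; −1 → -1, wraps to 23 = x, carry into square.
Longitude square 3; −1 → 2.
Latitude subsquare p = 15; −1 → 14 = o.

EC25xo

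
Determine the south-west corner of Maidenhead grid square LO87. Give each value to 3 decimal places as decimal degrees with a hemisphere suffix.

57.000° N, 56.000° E

Field L=11, O=14: +11·20° lon, +14·10° lat → SW at lon 40°, lat 50°.
Square 8, 7: +8·2° lon, +7·1° lat → SW at lon 56°, lat 57°.
latitude 57.000° N, longitude 56.000° E.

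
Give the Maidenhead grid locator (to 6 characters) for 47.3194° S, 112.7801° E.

Offset from 180°W / 90°S: lon 292.7801°, lat 42.6806°.
Field: lon ⌊292.7801/20⌋ = 14 → O; lat ⌊42.6806/10⌋ = 4 → E.
Square: lon ⌊12.7801/2⌋ = 6; lat ⌊2.6806/1⌋ = 2.
Subsquare: lon ⌊0.7801/0.0833333⌋ = 9 → j; lat ⌊0.6806/0.0416667⌋ = 16 → q.

OE62jq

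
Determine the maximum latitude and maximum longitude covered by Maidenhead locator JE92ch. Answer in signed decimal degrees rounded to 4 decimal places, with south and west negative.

-47.6667, 18.2500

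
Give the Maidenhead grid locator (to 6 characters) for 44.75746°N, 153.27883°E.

QN64ps

Add 180° to longitude and 90° to latitude: 333.2788, 134.7575.
Field: 333.2788/20 → 16 → Q, 134.7575/10 → 13 → N; chars QN.
Square: 13.2788/2 → 6, 4.7575/1 → 4; chars 64.
Subsquare: 1.2788/0.0833333 → 15 → p, 0.7575/0.0416667 → 18 → s; chars ps.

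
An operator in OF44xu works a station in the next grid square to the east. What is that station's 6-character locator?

Longitude subsquare x = 23; +1 → 24, wraps to 0 = a, carry into square.
Longitude square 4; +1 → 5.
The latitude characters are unchanged.

OF54au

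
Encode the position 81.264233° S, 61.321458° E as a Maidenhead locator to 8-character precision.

MA08pr86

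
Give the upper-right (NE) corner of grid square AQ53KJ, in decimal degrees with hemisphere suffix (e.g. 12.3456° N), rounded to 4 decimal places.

Field A=0, Q=16: +0·20° lon, +16·10° lat → SW at lon -180°, lat 70°.
Square 5, 3: +5·2° lon, +3·1° lat → SW at lon -170°, lat 73°.
Subsquare k=10, j=9: +10·0.0833333° lon, +9·0.0416667° lat → SW at lon -169.167°, lat 73.375°.
Cell spans 0.0833333° lon × 0.0416667° lat. NE corner is SW corner plus one full cell.
latitude 73.4167° N, longitude 169.0833° W.

73.4167° N, 169.0833° W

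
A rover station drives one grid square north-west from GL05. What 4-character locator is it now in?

FL96

Longitude square 0; −1 → -1, wraps to 9, carry into field.
Longitude field G = 6; −1 → 5 = F.
Latitude square 5; +1 → 6.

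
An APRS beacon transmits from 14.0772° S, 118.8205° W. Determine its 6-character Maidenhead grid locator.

DH05ow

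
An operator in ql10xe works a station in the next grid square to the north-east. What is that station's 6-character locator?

QL20af

Longitude subsquare x = 23; +1 → 24, wraps to 0 = a, carry into square.
Longitude square 1; +1 → 2.
Latitude subsquare e = 4; +1 → 5 = f.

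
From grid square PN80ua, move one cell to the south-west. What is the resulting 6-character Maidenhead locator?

PM89tx

Longitude subsquare u = 20; −1 → 19 = t.
Latitude subsquare a = 0; −1 → -1, wraps to 23 = x, carry into square.
Latitude square 0; −1 → -1, wraps to 9, carry into field.
Latitude field N = 13; −1 → 12 = M.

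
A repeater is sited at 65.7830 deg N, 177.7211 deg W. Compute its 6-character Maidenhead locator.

AP15ds

Shift to the Maidenhead origin (180°W, 90°S): lon 2.2789, lat 155.7830.
Field: lon ⌊2.2789/20⌋ = 0 → A; lat ⌊155.7830/10⌋ = 15 → P.
Square: lon ⌊2.2789/2⌋ = 1; lat ⌊5.7830/1⌋ = 5.
Subsquare: lon ⌊0.2789/0.0833333⌋ = 3 → d; lat ⌊0.7830/0.0416667⌋ = 18 → s.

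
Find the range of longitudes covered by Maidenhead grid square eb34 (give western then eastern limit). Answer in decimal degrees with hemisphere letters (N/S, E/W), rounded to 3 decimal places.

Field E=4, B=1: +4·20° lon, +1·10° lat → SW at lon -100°, lat -80°.
Square 3, 4: +3·2° lon, +4·1° lat → SW at lon -94°, lat -76°.
Cell spans 2° lon × 1° lat.
west 94.000° W, east 92.000° W.

94.000° W, 92.000° W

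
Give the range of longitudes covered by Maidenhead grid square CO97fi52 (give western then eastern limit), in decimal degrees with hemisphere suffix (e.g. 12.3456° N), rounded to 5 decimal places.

121.54167° W, 121.53333° W

Field C=2, O=14: +2·20° lon, +14·10° lat → SW at lon -140°, lat 50°.
Square 9, 7: +9·2° lon, +7·1° lat → SW at lon -122°, lat 57°.
Subsquare f=5, i=8: +5·0.0833333° lon, +8·0.0416667° lat → SW at lon -121.583°, lat 57.3333°.
Extended square 5, 2: +5·0.00833333° lon, +2·0.00416667° lat → SW at lon -121.542°, lat 57.3417°.
Cell spans 0.00833333° lon × 0.00416667° lat.
west 121.54167° W, east 121.53333° W.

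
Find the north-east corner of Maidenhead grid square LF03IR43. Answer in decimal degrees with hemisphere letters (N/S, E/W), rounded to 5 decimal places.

36.27500° S, 40.70833° E

Field L=11, F=5: +11·20° lon, +5·10° lat → SW at lon 40°, lat -40°.
Square 0, 3: +0·2° lon, +3·1° lat → SW at lon 40°, lat -37°.
Subsquare i=8, r=17: +8·0.0833333° lon, +17·0.0416667° lat → SW at lon 40.6667°, lat -36.2917°.
Extended square 4, 3: +4·0.00833333° lon, +3·0.00416667° lat → SW at lon 40.7°, lat -36.2792°.
Cell spans 0.00833333° lon × 0.00416667° lat. NE corner is SW corner plus one full cell.
latitude 36.27500° S, longitude 40.70833° E.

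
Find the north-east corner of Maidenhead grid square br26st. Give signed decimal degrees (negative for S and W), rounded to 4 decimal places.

Field B=1, R=17: +1·20° lon, +17·10° lat → SW at lon -160°, lat 80°.
Square 2, 6: +2·2° lon, +6·1° lat → SW at lon -156°, lat 86°.
Subsquare s=18, t=19: +18·0.0833333° lon, +19·0.0416667° lat → SW at lon -154.5°, lat 86.7917°.
Cell spans 0.0833333° lon × 0.0416667° lat. NE corner is SW corner plus one full cell.
latitude 86.8333, longitude -154.4167.

86.8333, -154.4167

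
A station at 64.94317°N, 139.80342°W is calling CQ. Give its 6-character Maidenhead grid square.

CP04cw

Shift to the Maidenhead origin (180°W, 90°S): lon 40.1966, lat 154.9432.
Field: 40.1966/20 → 2 → C, 154.9432/10 → 15 → P; chars CP.
Square: 0.1966/2 → 0, 4.9432/1 → 4; chars 04.
Subsquare: 0.1966/0.0833333 → 2 → c, 0.9432/0.0416667 → 22 → w; chars cw.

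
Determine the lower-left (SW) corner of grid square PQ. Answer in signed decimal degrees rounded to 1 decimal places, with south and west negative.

70.0, 120.0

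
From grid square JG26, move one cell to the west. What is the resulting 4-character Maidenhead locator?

Longitude square 2; −1 → 1.
The latitude characters are unchanged.

JG16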